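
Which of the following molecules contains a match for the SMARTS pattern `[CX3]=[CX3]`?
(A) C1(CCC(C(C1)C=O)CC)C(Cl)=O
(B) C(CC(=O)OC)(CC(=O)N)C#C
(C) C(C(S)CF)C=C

[CX3]=[CX3] describes a non-aromatic C=C double bond between two sp2 carbons (an alkene).
(A) has an ethyl group (-CH2CH3) but its C-C bond is a single bond between CX4 carbons, not CX3=CX3.
(B) has an ethynyl group (-C#CH) but the C-C bond is a triple bond, not a double bond.
(C) contains a vinyl group (-CH=CH2), which satisfies every atom and bond constraint.
So the answer is (C).

C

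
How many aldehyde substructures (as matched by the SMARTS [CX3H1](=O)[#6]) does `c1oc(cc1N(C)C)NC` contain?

0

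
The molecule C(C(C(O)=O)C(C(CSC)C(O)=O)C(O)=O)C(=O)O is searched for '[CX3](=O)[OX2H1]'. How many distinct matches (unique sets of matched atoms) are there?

4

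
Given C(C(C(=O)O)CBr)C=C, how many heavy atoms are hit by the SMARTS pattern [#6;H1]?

2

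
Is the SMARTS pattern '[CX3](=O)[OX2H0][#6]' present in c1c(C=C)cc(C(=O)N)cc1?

The pattern [CX3](=O)[OX2H0][#6] describes a carbonyl carbon bonded to an oxygen that is itself bonded to carbon (no H on that O) — an ester.
The closest candidate here is a primary amide (-C(=O)NH2), but the carbonyl is bonded to N, not to an O-C linkage. No other fragment satisfies the full query, so there is no match.

No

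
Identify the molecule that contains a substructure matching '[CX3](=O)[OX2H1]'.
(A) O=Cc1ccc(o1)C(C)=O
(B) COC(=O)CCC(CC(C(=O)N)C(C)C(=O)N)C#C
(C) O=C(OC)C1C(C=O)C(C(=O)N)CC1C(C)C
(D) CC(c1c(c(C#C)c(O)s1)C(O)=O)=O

[CX3](=O)[OX2H1] describes an sp2 carbon double-bonded to O and single-bonded to an -OH oxygen (a carboxylic acid).
(A) has an aldehyde (-CHO) but there is no singly-bonded oxygen on the carbonyl carbon.
(B) has a methyl-ester group (-C(=O)OCH3) but the singly-bonded O has no H (OX2H0, not OX2H1).
(C) has a primary amide (-C(=O)NH2) but the carbonyl is bonded to N, not to an -OH oxygen.
(D) contains a carboxylic acid group (-C(=O)OH), which satisfies every atom and bond constraint.
So the answer is (D).

D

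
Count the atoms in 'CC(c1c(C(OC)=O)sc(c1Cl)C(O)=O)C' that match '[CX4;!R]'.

Check the 16 heavy atoms by environment: 1× s (aromatic, X2, in 5-ring) → no; 4× c (aromatic, X3, in 5-ring) → no; 1× Cl (X1, acyclic) → no; 4× C (X4, acyclic) → match; 2× C (X3, acyclic) → no; 2× O (X1, acyclic) → no; 2× O (X2, acyclic) → no.
That gives 4 matching atoms.

4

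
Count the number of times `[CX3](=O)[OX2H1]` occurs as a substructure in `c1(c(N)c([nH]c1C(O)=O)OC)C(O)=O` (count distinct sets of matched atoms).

2

[CX3](=O)[OX2H1] is the SMARTS for a carboxylic acid: an sp2 carbon double-bonded to O and single-bonded to an -OH oxygen.
The molecule carries 2 separate instances of a carboxylic acid group (-C(=O)OH) meeting every constraint; each maps to a distinct set of atoms, giving 2 matches.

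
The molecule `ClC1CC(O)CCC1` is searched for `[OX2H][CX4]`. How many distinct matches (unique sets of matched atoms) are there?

[OX2H][CX4] is the SMARTS for an aliphatic alcohol: a hydroxyl oxygen bound to an sp3 (X4) carbon.
Exactly one fragment in the molecule meets all constraints, giving 1 match.

1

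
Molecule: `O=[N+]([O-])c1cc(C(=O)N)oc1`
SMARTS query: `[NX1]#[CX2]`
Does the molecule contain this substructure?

No

The pattern [NX1]#[CX2] describes a nitrogen triple-bonded to a two-connected carbon — a nitrile.
The closest candidate here is a primary amide (-C(=O)NH2), but the nitrogen is NX3, not NX1. No other fragment satisfies the full query, so there is no match.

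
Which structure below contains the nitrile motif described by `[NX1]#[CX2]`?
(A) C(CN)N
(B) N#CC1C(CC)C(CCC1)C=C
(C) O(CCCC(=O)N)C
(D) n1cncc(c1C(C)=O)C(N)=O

B

[NX1]#[CX2] describes a nitrogen triple-bonded to a two-connected carbon (a nitrile).
(A) has a primary amino group (-NH2) but the nitrogen is NX3 (three connections), not NX1 triple-bonded.
(B) contains a nitrile (-C#N), which satisfies every atom and bond constraint.
(C) has a primary amide (-C(=O)NH2) but the nitrogen is NX3, not NX1.
(D) has a primary amide (-C(=O)NH2) but the nitrogen is NX3, not NX1.
So the answer is (B).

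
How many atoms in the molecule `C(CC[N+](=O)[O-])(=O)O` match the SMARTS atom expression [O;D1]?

4

Check the 8 heavy atoms by environment: 2× C (D2) → no; 1× C (D3) → no; 3× O (D1) → match; 1× N (charge +1, D3) → no; 1× O (charge -1, D1) → match.
Summing the matching environments: 3 + 1 = 4 matching atoms.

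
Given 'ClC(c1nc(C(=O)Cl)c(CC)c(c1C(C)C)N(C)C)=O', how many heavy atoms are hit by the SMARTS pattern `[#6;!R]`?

9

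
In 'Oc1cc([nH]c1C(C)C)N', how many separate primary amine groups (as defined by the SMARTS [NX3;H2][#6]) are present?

1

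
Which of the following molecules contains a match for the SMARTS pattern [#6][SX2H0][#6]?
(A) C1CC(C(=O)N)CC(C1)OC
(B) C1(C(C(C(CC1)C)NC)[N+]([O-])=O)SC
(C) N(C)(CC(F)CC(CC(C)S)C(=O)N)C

B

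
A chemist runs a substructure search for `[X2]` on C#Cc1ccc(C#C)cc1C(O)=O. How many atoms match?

5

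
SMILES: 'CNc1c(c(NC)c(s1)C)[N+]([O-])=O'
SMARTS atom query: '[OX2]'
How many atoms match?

0

The query [OX2] means: aliphatic oxygen with two total connections — ether, hydroxyl, or ester single-bond O.
Check the 13 heavy atoms by environment: 1× s (aromatic, X2) → no; 4× c (aromatic, X3) → no; 1× N (charge +1, X3) → no; 1× O (charge -1, X1) → no; 1× O (X1) → no; 2× N (X3) → no; 3× C (X4) → no.
No environment satisfies the query, so 0 matching atoms.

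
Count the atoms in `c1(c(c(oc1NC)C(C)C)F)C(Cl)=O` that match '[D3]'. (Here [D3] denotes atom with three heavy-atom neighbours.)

6

The query [D3] means: atom with exactly three heavy-atom neighbours.
Check the 14 heavy atoms by environment: 1× o (aromatic, D2) → no; 4× c (aromatic, D3) → match; 2× C (D3) → match; 3× C (D1) → no; 1× O (D1) → no; 1× Cl (D1) → no; 1× F (D1) → no; 1× N (D2) → no.
Summing the matching environments: 4 + 2 = 6 matching atoms.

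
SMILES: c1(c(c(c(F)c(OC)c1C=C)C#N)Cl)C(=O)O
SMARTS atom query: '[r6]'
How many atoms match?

6

The query [r6] means: r6 matches atoms in a six-membered ring.
Check the 17 heavy atoms by environment: 6× c (aromatic, in 6-ring) → match; 5× C (acyclic) → no; 1× N (acyclic) → no; 3× O (acyclic) → no; 1× Cl (acyclic) → no; 1× F (acyclic) → no.
That gives 6 matching atoms.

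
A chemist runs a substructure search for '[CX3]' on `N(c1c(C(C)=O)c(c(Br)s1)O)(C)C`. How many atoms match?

The query [CX3] means: C with X3: aliphatic carbon with exactly 3 total connections.
Check the 13 heavy atoms by environment: 1× s (aromatic, X2) → no; 4× c (aromatic, X3) → no; 1× O (X2) → no; 1× N (X3) → no; 3× C (X4) → no; 1× Br (X1) → no; 1× C (X3) → match; 1× O (X1) → no.
That gives 1 matching atom.

1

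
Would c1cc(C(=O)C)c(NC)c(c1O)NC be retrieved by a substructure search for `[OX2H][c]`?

Yes

The pattern [OX2H][c] describes a hydroxyl oxygen attached to an aromatic carbon — a phenol.
The molecule carries a hydroxyl group (-OH), whose atoms satisfy every constraint of the query, so the pattern matches.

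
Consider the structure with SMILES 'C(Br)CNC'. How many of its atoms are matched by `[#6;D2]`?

2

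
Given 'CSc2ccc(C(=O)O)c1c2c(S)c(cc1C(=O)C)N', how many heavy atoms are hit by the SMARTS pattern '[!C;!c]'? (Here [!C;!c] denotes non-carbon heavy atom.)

Check the 20 heavy atoms by environment: 10× c (aromatic) → no; 4× C → no; 3× O → match; 2× S → match; 1× N → match.
Summing the matching environments: 3 + 2 + 1 = 6 matching atoms.

6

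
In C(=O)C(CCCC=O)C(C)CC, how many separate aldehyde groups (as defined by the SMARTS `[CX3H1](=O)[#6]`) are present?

2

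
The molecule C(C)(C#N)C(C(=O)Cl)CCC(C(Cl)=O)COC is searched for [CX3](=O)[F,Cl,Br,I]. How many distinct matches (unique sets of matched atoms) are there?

[CX3](=O)[F,Cl,Br,I] is the SMARTS for an acyl halide: a carbonyl carbon bonded to a halogen.
The molecule carries 2 separate instances of an acyl chloride (-C(=O)Cl) meeting every constraint; each maps to a distinct set of atoms, giving 2 matches.

2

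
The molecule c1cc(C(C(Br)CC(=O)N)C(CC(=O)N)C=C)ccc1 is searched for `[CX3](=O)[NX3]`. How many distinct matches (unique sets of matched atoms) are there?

2

[CX3](=O)[NX3] is the SMARTS for an amide: a carbonyl carbon bonded to a trivalent nitrogen.
The molecule carries 2 separate instances of a primary amide (-C(=O)NH2) meeting every constraint; each maps to a distinct set of atoms, giving 2 matches.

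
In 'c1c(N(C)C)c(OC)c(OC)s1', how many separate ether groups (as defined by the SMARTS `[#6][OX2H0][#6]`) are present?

[#6][OX2H0][#6] is the SMARTS for an ether: an aliphatic oxygen bridging two carbons with no H on the oxygen.
The molecule carries 2 separate instances of a methoxy ether (-OCH3) meeting every constraint; each maps to a distinct set of atoms, giving 2 matches.

2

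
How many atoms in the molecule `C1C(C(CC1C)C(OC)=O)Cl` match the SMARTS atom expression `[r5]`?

5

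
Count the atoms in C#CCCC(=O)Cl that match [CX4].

The query [CX4] means: C with X4: aliphatic carbon with exactly 4 total connections (bonds + H).
Check the 7 heavy atoms by environment: 2× C (X4) → match; 1× C (X3) → no; 1× O (X1) → no; 1× Cl (X1) → no; 2× C (X2) → no.
That gives 2 matching atoms.

2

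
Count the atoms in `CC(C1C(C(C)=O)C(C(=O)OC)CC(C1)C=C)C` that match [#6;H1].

The query [#6;H1] means: any carbon bearing exactly one hydrogen.
Check the 18 heavy atoms by environment: 6× C (H1) → match; 3× C (H2) → no; 4× C (H3) → no; 2× C (H0) → no; 3× O (H0) → no.
That gives 6 matching atoms.

6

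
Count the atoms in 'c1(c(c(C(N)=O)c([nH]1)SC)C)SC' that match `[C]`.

4

Check the 13 heavy atoms by environment: 1× n (aromatic) → no; 4× c (aromatic) → no; 2× S → no; 4× C → match; 1× O → no; 1× N → no.
That gives 4 matching atoms.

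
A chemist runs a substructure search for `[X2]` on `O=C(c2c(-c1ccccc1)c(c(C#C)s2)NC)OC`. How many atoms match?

The query [X2] means: any atom with exactly two total connections (bonds + H).
Check the 19 heavy atoms by environment: 1× s (aromatic, X2) → match; 10× c (aromatic, X3) → no; 1× N (X3) → no; 2× C (X4) → no; 1× C (X3) → no; 1× O (X1) → no; 1× O (X2) → match; 2× C (X2) → match.
Summing the matching environments: 1 + 1 + 2 = 4 matching atoms.

4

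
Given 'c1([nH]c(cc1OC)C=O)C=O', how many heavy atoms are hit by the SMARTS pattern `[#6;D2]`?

3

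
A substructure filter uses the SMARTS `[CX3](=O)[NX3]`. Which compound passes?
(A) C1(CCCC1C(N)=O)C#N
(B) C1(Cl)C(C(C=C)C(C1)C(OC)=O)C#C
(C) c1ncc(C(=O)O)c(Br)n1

A

[CX3](=O)[NX3] describes a carbonyl carbon bonded to a trivalent nitrogen (an amide).
(A) contains a primary amide (-C(=O)NH2), which satisfies every atom and bond constraint.
(B) has a methyl-ester group (-C(=O)OCH3) but the carbonyl is bonded to O, not to an NX3 nitrogen.
(C) has a carboxylic acid group (-C(=O)OH) but the carbonyl is bonded to O, not to an NX3 nitrogen.
So the answer is (A).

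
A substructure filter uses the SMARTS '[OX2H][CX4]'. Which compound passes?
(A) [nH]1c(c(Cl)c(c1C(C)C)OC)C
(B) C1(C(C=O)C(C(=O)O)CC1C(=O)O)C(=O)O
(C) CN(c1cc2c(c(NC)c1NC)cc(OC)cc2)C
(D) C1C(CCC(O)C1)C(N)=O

[OX2H][CX4] describes a hydroxyl oxygen bound to an sp3 (X4) carbon (an aliphatic alcohol).
(A) has a methoxy ether (-OCH3) but the oxygen has H0 (ether), not H1.
(B) has a carboxylic acid group (-C(=O)OH) but the -OH is on a CX3 carbonyl carbon, not a CX4 carbon.
(C) has a methoxy ether (-OCH3) but the oxygen has H0 (ether), not H1.
(D) contains a hydroxyl group (-OH), which satisfies every atom and bond constraint.
So the answer is (D).

D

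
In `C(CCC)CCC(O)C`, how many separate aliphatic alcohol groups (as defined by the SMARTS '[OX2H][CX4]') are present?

[OX2H][CX4] is the SMARTS for an aliphatic alcohol: a hydroxyl oxygen bound to an sp3 (X4) carbon.
Exactly one fragment in the molecule meets all constraints, giving 1 match.

1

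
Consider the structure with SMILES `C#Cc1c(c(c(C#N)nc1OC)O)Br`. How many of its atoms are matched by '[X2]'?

Check the 14 heavy atoms by environment: 1× n (aromatic, X2) → match; 5× c (aromatic, X3) → no; 2× O (X2) → match; 1× C (X4) → no; 3× C (X2) → match; 1× N (X1) → no; 1× Br (X1) → no.
Summing the matching environments: 1 + 2 + 3 = 6 matching atoms.

6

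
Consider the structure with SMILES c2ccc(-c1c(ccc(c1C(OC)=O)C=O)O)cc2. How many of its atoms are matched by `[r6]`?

Check the 19 heavy atoms by environment: 12× c (aromatic, in 6-ring) → match; 3× C (acyclic) → no; 4× O (acyclic) → no.
That gives 12 matching atoms.

12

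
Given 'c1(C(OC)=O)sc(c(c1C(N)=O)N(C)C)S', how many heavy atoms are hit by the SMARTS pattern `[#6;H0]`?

The query [#6;H0] means: any carbon with no attached hydrogen.
Check the 16 heavy atoms by environment: 1× s (aromatic, H0) → no; 4× c (aromatic, H0) → match; 2× C (H0) → match; 3× O (H0) → no; 1× N (H2) → no; 1× N (H0) → no; 3× C (H3) → no; 1× S (H1) → no.
Summing the matching environments: 4 + 2 = 6 matching atoms.

6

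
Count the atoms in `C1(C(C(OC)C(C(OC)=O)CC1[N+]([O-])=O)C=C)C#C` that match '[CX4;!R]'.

The query [CX4;!R] means: aliphatic carbon with four total connections, not in a ring.
Check the 19 heavy atoms by environment: 6× C (X4, in 6-ring) → no; 2× O (X2, acyclic) → no; 2× C (X4, acyclic) → match; 2× C (X2, acyclic) → no; 3× C (X3, acyclic) → no; 2× O (X1, acyclic) → no; 1× N (charge +1, X3, acyclic) → no; 1× O (charge -1, X1, acyclic) → no.
That gives 2 matching atoms.

2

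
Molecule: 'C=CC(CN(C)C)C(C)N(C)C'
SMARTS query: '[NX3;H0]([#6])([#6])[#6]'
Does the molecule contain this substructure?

Yes

The pattern [NX3;H0]([#6])([#6])[#6] describes a trivalent nitrogen with no H, bonded to three carbons — a tertiary amine.
The molecule carries a dimethylamino group (-N(CH3)2), whose atoms satisfy every constraint of the query, so the pattern matches.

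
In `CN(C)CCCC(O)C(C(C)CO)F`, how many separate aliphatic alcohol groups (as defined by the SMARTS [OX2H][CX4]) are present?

[OX2H][CX4] is the SMARTS for an aliphatic alcohol: a hydroxyl oxygen bound to an sp3 (X4) carbon.
The molecule carries 2 separate instances of a hydroxyl group (-OH) meeting every constraint; each maps to a distinct set of atoms, giving 2 matches.

2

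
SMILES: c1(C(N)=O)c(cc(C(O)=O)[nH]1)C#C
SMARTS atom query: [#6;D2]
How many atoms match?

The query [#6;D2] means: any carbon bonded to exactly two heavy atoms.
Check the 13 heavy atoms by environment: 1× n (aromatic, D2) → no; 3× c (aromatic, D3) → no; 1× c (aromatic, D2) → match; 1× C (D2) → match; 1× C (D1) → no; 2× C (D3) → no; 3× O (D1) → no; 1× N (D1) → no.
Summing the matching environments: 1 + 1 = 2 matching atoms.

2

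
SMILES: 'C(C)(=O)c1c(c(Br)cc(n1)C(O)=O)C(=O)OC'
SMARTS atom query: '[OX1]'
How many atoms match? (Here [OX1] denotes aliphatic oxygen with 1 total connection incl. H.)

Check the 17 heavy atoms by environment: 1× n (aromatic, X2) → no; 5× c (aromatic, X3) → no; 3× C (X3) → no; 3× O (X1) → match; 2× O (X2) → no; 2× C (X4) → no; 1× Br (X1) → no.
That gives 3 matching atoms.

3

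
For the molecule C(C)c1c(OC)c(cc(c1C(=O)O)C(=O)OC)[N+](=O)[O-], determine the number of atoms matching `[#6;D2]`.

2

Check the 20 heavy atoms by environment: 5× c (aromatic, D3) → no; 1× c (aromatic, D2) → match; 1× C (D2) → match; 3× C (D1) → no; 2× C (D3) → no; 4× O (D1) → no; 2× O (D2) → no; 1× N (charge +1, D3) → no; 1× O (charge -1, D1) → no.
Summing the matching environments: 1 + 1 = 2 matching atoms.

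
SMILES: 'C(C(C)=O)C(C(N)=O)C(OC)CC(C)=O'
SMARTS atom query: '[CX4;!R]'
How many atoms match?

7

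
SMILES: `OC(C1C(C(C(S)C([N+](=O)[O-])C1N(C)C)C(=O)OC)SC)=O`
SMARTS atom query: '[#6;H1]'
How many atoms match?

6

Check the 22 heavy atoms by environment: 6× C (H1) → match; 1× S (H0) → no; 4× C (H3) → no; 1× N (charge +1, H0) → no; 1× O (charge -1, H0) → no; 4× O (H0) → no; 1× S (H1) → no; 1× N (H0) → no; 2× C (H0) → no; 1× O (H1) → no.
That gives 6 matching atoms.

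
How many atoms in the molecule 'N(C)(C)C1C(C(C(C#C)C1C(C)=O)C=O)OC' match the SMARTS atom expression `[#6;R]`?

5

Check the 17 heavy atoms by environment: 5× C (in 5-ring) → match; 8× C (acyclic) → no; 3× O (acyclic) → no; 1× N (acyclic) → no.
That gives 5 matching atoms.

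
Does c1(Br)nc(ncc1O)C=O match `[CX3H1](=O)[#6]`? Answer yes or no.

The pattern [CX3H1](=O)[#6] describes an sp2 carbon with one H, double-bonded to O and single-bonded to carbon — an aldehyde.
The molecule carries an aldehyde (-CHO), whose atoms satisfy every constraint of the query, so the pattern matches.

Yes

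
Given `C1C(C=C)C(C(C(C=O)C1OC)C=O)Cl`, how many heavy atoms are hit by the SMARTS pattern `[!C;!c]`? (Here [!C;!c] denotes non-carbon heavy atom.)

4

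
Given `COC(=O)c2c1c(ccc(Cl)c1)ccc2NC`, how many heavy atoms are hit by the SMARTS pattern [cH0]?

Check the 17 heavy atoms by environment: 5× c (aromatic, H0) → match; 5× c (aromatic, H1) → no; 1× N (H1) → no; 2× C (H3) → no; 1× C (H0) → no; 2× O (H0) → no; 1× Cl (H0) → no.
That gives 5 matching atoms.

5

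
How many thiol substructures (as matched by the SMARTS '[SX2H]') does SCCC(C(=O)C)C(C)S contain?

2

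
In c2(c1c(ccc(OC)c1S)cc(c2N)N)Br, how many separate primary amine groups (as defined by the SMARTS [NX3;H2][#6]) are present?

2

[NX3;H2][#6] is the SMARTS for a primary amine: a trivalent nitrogen with two H attached to carbon.
The molecule carries 2 separate instances of a primary amino group (-NH2) meeting every constraint; each maps to a distinct set of atoms, giving 2 matches.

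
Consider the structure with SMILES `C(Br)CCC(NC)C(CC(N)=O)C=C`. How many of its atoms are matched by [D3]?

3

Check the 14 heavy atoms by environment: 5× C (D2) → no; 3× C (D3) → match; 1× O (D1) → no; 1× N (D1) → no; 2× C (D1) → no; 1× Br (D1) → no; 1× N (D2) → no.
That gives 3 matching atoms.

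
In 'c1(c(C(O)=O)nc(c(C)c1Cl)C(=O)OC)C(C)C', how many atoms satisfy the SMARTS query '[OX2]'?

2

The query [OX2] means: aliphatic oxygen with two total connections — ether, hydroxyl, or ester single-bond O.
Check the 18 heavy atoms by environment: 1× n (aromatic, X2) → no; 5× c (aromatic, X3) → no; 5× C (X4) → no; 2× C (X3) → no; 2× O (X1) → no; 2× O (X2) → match; 1× Cl (X1) → no.
That gives 2 matching atoms.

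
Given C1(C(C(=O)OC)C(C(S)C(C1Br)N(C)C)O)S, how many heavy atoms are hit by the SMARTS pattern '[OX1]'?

1

The query [OX1] means: aliphatic oxygen with one total connection — typically a carbonyl =O or an oxide.
Check the 17 heavy atoms by environment: 9× C (X4) → no; 2× O (X2) → no; 1× N (X3) → no; 1× C (X3) → no; 1× O (X1) → match; 1× Br (X1) → no; 2× S (X2) → no.
That gives 1 matching atom.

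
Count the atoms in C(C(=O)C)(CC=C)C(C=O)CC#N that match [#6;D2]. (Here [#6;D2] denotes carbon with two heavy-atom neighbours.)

The query [#6;D2] means: any carbon bonded to exactly two heavy atoms.
Check the 13 heavy atoms by environment: 5× C (D2) → match; 3× C (D3) → no; 1× N (D1) → no; 2× C (D1) → no; 2× O (D1) → no.
That gives 5 matching atoms.

5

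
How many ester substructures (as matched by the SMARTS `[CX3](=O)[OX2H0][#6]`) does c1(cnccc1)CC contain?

0

[CX3](=O)[OX2H0][#6] is the SMARTS for an ester: a carbonyl carbon bonded to an oxygen that is itself bonded to carbon (no H on that O).
No fragment in the molecule satisfies every constraint, giving 0 matches.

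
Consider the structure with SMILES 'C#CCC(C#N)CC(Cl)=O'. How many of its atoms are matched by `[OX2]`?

0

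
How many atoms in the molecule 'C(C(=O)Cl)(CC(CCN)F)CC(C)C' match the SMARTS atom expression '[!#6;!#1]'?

4

The query [!#6;!#1] means: not carbon and not hydrogen — any heteroatom.
Check the 14 heavy atoms by environment: 10× C → no; 1× N → match; 1× F → match; 1× O → match; 1× Cl → match.
Summing the matching environments: 1 + 1 + 1 + 1 = 4 matching atoms.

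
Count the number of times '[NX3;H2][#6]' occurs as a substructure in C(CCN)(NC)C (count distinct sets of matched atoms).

1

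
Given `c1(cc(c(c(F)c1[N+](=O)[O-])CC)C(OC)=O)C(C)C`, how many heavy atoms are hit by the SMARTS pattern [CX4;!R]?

6

Check the 19 heavy atoms by environment: 6× c (aromatic, X3, in 6-ring) → no; 6× C (X4, acyclic) → match; 1× C (X3, acyclic) → no; 2× O (X1, acyclic) → no; 1× O (X2, acyclic) → no; 1× N (charge +1, X3, acyclic) → no; 1× O (charge -1, X1, acyclic) → no; 1× F (X1, acyclic) → no.
That gives 6 matching atoms.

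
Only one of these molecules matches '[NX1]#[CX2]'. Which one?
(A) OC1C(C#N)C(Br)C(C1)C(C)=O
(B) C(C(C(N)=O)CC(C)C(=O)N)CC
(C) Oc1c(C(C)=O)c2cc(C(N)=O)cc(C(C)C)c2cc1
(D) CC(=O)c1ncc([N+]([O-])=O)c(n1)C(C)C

[NX1]#[CX2] describes a nitrogen triple-bonded to a two-connected carbon (a nitrile).
(A) contains a nitrile (-C#N), which satisfies every atom and bond constraint.
(B) has a primary amide (-C(=O)NH2) but the nitrogen is NX3, not NX1.
(C) has a primary amide (-C(=O)NH2) but the nitrogen is NX3, not NX1.
(D) has a nitro group (-[N+](=O)[O-]) but there is no C#N triple bond.
So the answer is (A).

A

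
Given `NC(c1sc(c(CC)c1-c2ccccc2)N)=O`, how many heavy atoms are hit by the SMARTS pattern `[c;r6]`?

6

The query [c;r6] means: aromatic carbon that belongs to a six-membered ring.
Check the 17 heavy atoms by environment: 1× s (aromatic, in 5-ring) → no; 4× c (aromatic, in 5-ring) → no; 3× C (acyclic) → no; 1× O (acyclic) → no; 2× N (acyclic) → no; 6× c (aromatic, in 6-ring) → match.
That gives 6 matching atoms.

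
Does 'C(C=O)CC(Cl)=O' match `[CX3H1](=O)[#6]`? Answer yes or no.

The pattern [CX3H1](=O)[#6] describes an sp2 carbon with one H, double-bonded to O and single-bonded to carbon — an aldehyde.
The molecule carries an aldehyde (-CHO), whose atoms satisfy every constraint of the query, so the pattern matches.

Yes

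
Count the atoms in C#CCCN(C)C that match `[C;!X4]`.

The query [C;!X4] means: aliphatic carbon that does not have four total connections.
Check the 7 heavy atoms by environment: 4× C (X4) → no; 2× C (X2) → match; 1× N (X3) → no.
That gives 2 matching atoms.

2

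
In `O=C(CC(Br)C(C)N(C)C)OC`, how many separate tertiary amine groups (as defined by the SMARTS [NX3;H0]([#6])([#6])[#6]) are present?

1

[NX3;H0]([#6])([#6])[#6] is the SMARTS for a tertiary amine: a trivalent nitrogen with no H, bonded to three carbons.
Exactly one fragment in the molecule meets all constraints, giving 1 match.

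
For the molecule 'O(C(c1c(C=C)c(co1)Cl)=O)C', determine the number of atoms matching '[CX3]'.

The query [CX3] means: C with X3: aliphatic carbon with exactly 3 total connections.
Check the 12 heavy atoms by environment: 1× o (aromatic, X2) → no; 4× c (aromatic, X3) → no; 3× C (X3) → match; 1× O (X1) → no; 1× O (X2) → no; 1× C (X4) → no; 1× Cl (X1) → no.
That gives 3 matching atoms.

3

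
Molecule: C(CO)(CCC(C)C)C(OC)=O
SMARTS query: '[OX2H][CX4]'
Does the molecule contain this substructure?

The pattern [OX2H][CX4] describes a hydroxyl oxygen bound to an sp3 (X4) carbon — an aliphatic alcohol.
The molecule carries a hydroxyl group (-OH), whose atoms satisfy every constraint of the query, so the pattern matches.

Yes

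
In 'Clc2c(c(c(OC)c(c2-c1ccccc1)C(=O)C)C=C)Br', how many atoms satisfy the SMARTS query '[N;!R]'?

0

Check the 21 heavy atoms by environment: 12× c (aromatic, in 6-ring) → no; 2× O (acyclic) → no; 5× C (acyclic) → no; 1× Br (acyclic) → no; 1× Cl (acyclic) → no.
No environment satisfies the query, so 0 matching atoms.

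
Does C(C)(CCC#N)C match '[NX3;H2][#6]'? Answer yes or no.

No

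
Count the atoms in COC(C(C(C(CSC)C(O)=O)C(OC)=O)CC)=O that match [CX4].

9

The query [CX4] means: C with X4: aliphatic carbon with exactly 4 total connections (bonds + H).
Check the 19 heavy atoms by environment: 9× C (X4) → match; 3× C (X3) → no; 3× O (X1) → no; 3× O (X2) → no; 1× S (X2) → no.
That gives 9 matching atoms.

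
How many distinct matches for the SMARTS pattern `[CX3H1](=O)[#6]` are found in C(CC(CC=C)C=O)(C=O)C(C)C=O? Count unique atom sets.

3

[CX3H1](=O)[#6] is the SMARTS for an aldehyde: an sp2 carbon with one H, double-bonded to O and single-bonded to carbon.
The molecule carries 3 separate instances of an aldehyde (-CHO) meeting every constraint; each maps to a distinct set of atoms, giving 3 matches.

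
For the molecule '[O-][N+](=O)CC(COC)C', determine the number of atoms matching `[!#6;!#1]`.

4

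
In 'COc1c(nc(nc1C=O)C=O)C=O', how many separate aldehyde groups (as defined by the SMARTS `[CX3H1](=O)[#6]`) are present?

[CX3H1](=O)[#6] is the SMARTS for an aldehyde: an sp2 carbon with one H, double-bonded to O and single-bonded to carbon.
The molecule carries 3 separate instances of an aldehyde (-CHO) meeting every constraint; each maps to a distinct set of atoms, giving 3 matches.

3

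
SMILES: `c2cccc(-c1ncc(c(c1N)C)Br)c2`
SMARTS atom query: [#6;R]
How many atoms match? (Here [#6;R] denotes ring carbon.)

11

The query [#6;R] means: carbon that is part of a ring.
Check the 15 heavy atoms by environment: 1× n (aromatic, in 6-ring) → no; 11× c (aromatic, in 6-ring) → match; 1× C (acyclic) → no; 1× N (acyclic) → no; 1× Br (acyclic) → no.
That gives 11 matching atoms.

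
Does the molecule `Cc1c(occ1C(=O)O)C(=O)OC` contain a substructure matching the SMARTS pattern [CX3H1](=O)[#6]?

No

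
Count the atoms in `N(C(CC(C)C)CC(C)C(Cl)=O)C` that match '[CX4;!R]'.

9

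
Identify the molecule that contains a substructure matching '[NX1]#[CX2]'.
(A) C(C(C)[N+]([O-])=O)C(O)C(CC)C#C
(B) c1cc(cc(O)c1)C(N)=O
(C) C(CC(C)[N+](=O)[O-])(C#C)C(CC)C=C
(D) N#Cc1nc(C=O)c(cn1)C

D

[NX1]#[CX2] describes a nitrogen triple-bonded to a two-connected carbon (a nitrile).
(A) has a nitro group (-[N+](=O)[O-]) but there is no C#N triple bond.
(B) has a primary amide (-C(=O)NH2) but the nitrogen is NX3, not NX1.
(C) has a nitro group (-[N+](=O)[O-]) but there is no C#N triple bond.
(D) contains a nitrile (-C#N), which satisfies every atom and bond constraint.
So the answer is (D).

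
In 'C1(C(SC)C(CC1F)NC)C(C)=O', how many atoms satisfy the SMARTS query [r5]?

5

The query [r5] means: r5 matches atoms in a five-membered ring.
Check the 13 heavy atoms by environment: 5× C (in 5-ring) → match; 4× C (acyclic) → no; 1× O (acyclic) → no; 1× N (acyclic) → no; 1× S (acyclic) → no; 1× F (acyclic) → no.
That gives 5 matching atoms.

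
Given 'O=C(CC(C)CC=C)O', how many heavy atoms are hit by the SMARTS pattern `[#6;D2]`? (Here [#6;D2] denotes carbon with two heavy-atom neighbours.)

3

The query [#6;D2] means: any carbon bonded to exactly two heavy atoms.
Check the 9 heavy atoms by environment: 3× C (D2) → match; 2× C (D3) → no; 2× C (D1) → no; 2× O (D1) → no.
That gives 3 matching atoms.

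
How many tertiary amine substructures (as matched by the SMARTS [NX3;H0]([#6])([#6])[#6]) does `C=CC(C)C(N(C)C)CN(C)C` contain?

[NX3;H0]([#6])([#6])[#6] is the SMARTS for a tertiary amine: a trivalent nitrogen with no H, bonded to three carbons.
The molecule carries 2 separate instances of a dimethylamino group (-N(CH3)2) meeting every constraint; each maps to a distinct set of atoms, giving 2 matches.

2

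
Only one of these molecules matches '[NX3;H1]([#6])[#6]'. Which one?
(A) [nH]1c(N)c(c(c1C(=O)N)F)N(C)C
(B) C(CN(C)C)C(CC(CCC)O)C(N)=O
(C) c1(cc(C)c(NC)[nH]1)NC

[NX3;H1]([#6])[#6] describes a trivalent nitrogen with one H, bonded to two carbons (a secondary amine).
(A) has a primary amide (-C(=O)NH2) but the -C(=O)NH2 nitrogen has H2, not H1.
(B) has a dimethylamino group (-N(CH3)2) but the nitrogen has H0, not H1.
(C) contains an N-methylamino group (-NHCH3), which satisfies every atom and bond constraint.
So the answer is (C).

C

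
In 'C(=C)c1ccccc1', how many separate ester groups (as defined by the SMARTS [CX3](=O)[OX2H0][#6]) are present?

0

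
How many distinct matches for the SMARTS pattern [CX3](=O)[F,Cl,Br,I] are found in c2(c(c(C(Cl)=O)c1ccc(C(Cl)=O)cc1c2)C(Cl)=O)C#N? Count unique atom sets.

3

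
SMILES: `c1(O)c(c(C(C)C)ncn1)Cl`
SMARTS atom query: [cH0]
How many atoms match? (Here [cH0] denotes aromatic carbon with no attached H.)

3

The query [cH0] means: aromatic carbon with no attached hydrogen (substituted or ring-fusion).
Check the 11 heavy atoms by environment: 2× n (aromatic, H0) → no; 1× c (aromatic, H1) → no; 3× c (aromatic, H0) → match; 1× O (H1) → no; 1× Cl (H0) → no; 1× C (H1) → no; 2× C (H3) → no.
That gives 3 matching atoms.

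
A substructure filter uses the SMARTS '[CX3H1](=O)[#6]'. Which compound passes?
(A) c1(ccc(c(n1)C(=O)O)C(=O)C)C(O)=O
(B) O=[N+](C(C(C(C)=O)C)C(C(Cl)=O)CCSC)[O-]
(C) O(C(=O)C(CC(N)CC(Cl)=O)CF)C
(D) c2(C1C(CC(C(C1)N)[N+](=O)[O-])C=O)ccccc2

[CX3H1](=O)[#6] describes an sp2 carbon with one H, double-bonded to O and single-bonded to carbon (an aldehyde).
(A) has a carboxylic acid group (-C(=O)OH) but the carbonyl carbon has H0 and is bonded to O, not H1.
(B) has an acetyl/ketone group (-C(=O)CH3) but the carbonyl carbon has H0 (two carbon neighbours), not H1.
(C) has a methyl-ester group (-C(=O)OCH3) but the carbonyl carbon has H0, not H1.
(D) contains an aldehyde (-CHO), which satisfies every atom and bond constraint.
So the answer is (D).

D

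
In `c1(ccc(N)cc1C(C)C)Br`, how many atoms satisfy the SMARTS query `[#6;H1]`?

The query [#6;H1] means: any carbon bearing exactly one hydrogen.
Check the 11 heavy atoms by environment: 3× c (aromatic, H1) → match; 3× c (aromatic, H0) → no; 1× C (H1) → match; 2× C (H3) → no; 1× Br (H0) → no; 1× N (H2) → no.
Summing the matching environments: 3 + 1 = 4 matching atoms.

4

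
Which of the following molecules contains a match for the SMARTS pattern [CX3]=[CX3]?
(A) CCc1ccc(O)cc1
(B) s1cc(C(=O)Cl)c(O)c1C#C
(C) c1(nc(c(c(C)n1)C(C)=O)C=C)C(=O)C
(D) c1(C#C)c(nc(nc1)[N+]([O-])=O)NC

[CX3]=[CX3] describes a non-aromatic C=C double bond between two sp2 carbons (an alkene).
(A) has an ethyl group (-CH2CH3) but its C-C bond is a single bond between CX4 carbons, not CX3=CX3.
(B) has an ethynyl group (-C#CH) but the C-C bond is a triple bond, not a double bond.
(C) contains a vinyl group (-CH=CH2), which satisfies every atom and bond constraint.
(D) has an ethynyl group (-C#CH) but the C-C bond is a triple bond, not a double bond.
So the answer is (C).

C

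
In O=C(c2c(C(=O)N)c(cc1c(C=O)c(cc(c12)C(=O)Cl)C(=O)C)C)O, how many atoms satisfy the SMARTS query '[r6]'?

10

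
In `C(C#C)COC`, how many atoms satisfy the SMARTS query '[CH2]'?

Check the 6 heavy atoms by environment: 2× C (H2) → match; 1× C (H0) → no; 1× C (H1) → no; 1× O (H0) → no; 1× C (H3) → no.
That gives 2 matching atoms.

2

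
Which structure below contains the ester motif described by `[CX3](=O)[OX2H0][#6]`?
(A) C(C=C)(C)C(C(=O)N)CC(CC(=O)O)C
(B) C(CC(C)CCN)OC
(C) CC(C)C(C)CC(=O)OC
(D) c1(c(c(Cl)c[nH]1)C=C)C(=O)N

C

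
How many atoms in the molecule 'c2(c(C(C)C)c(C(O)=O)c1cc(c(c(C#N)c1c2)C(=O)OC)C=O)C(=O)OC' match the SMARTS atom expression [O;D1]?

5

Check the 28 heavy atoms by environment: 8× c (aromatic, D3) → no; 2× c (aromatic, D2) → no; 2× C (D2) → no; 1× N (D1) → no; 4× C (D3) → no; 5× O (D1) → match; 2× O (D2) → no; 4× C (D1) → no.
That gives 5 matching atoms.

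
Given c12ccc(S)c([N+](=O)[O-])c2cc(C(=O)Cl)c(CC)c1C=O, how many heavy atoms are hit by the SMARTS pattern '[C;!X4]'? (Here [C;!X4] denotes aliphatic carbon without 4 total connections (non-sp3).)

The query [C;!X4] means: aliphatic carbon that does not have four total connections.
Check the 21 heavy atoms by environment: 10× c (aromatic, X3) → no; 2× C (X4) → no; 2× C (X3) → match; 3× O (X1) → no; 1× Cl (X1) → no; 1× S (X2) → no; 1× N (charge +1, X3) → no; 1× O (charge -1, X1) → no.
That gives 2 matching atoms.

2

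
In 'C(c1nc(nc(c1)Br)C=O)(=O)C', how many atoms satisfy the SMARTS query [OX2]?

0

The query [OX2] means: aliphatic oxygen with two total connections — ether, hydroxyl, or ester single-bond O.
Check the 12 heavy atoms by environment: 2× n (aromatic, X2) → no; 4× c (aromatic, X3) → no; 1× Br (X1) → no; 2× C (X3) → no; 2× O (X1) → no; 1× C (X4) → no.
No environment satisfies the query, so 0 matching atoms.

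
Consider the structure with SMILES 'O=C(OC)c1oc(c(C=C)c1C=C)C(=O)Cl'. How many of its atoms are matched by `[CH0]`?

The query [CH0] means: aliphatic carbon with no attached hydrogen.
Check the 16 heavy atoms by environment: 1× o (aromatic, H0) → no; 4× c (aromatic, H0) → no; 2× C (H1) → no; 2× C (H2) → no; 2× C (H0) → match; 3× O (H0) → no; 1× Cl (H0) → no; 1× C (H3) → no.
That gives 2 matching atoms.

2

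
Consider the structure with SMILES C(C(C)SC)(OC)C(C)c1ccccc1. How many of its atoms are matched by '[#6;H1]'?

Check the 15 heavy atoms by environment: 4× C (H3) → no; 3× C (H1) → match; 1× c (aromatic, H0) → no; 5× c (aromatic, H1) → match; 1× S (H0) → no; 1× O (H0) → no.
Summing the matching environments: 3 + 5 = 8 matching atoms.

8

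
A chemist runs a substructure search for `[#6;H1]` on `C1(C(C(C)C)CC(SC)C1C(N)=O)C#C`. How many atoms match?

6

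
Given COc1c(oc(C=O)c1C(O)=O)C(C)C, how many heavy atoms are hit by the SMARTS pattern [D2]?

The query [D2] means: atom with exactly two heavy-atom neighbours.
Check the 15 heavy atoms by environment: 1× o (aromatic, D2) → match; 4× c (aromatic, D3) → no; 1× O (D2) → match; 3× C (D1) → no; 1× C (D2) → match; 3× O (D1) → no; 2× C (D3) → no.
Summing the matching environments: 1 + 1 + 1 = 3 matching atoms.

3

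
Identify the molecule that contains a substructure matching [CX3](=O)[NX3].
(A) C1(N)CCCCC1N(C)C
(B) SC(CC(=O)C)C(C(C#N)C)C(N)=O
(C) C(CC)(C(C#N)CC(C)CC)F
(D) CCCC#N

[CX3](=O)[NX3] describes a carbonyl carbon bonded to a trivalent nitrogen (an amide).
(A) has a primary amino group (-NH2) but the -NH2 is not attached to a carbonyl carbon.
(B) contains a primary amide (-C(=O)NH2), which satisfies every atom and bond constraint.
(C) has a nitrile (-C#N) but the nitrile N is NX1 (triple-bonded), not NX3.
(D) has a nitrile (-C#N) but the nitrile N is NX1 (triple-bonded), not NX3.
So the answer is (B).

B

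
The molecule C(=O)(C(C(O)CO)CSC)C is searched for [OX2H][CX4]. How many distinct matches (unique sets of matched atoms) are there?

2

[OX2H][CX4] is the SMARTS for an aliphatic alcohol: a hydroxyl oxygen bound to an sp3 (X4) carbon.
The molecule carries 2 separate instances of a hydroxyl group (-OH) meeting every constraint; each maps to a distinct set of atoms, giving 2 matches.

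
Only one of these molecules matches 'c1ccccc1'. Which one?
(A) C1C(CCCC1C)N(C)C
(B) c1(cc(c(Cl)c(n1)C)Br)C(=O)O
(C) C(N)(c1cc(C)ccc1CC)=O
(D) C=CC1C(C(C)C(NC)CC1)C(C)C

C

c1ccccc1 describes six aromatic carbons in a ring (a benzene ring).
(A) has a methyl group (-CH3) but no six-membered all-carbon aromatic ring is present.
(B) has a methyl group (-CH3) but no six-membered all-carbon aromatic ring is present.
(C) contains the required atom environment, so the pattern matches.
(D) has a methyl group (-CH3) but no six-membered all-carbon aromatic ring is present.
So the answer is (C).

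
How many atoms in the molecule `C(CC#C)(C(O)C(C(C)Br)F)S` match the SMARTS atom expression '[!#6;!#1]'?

The query [!#6;!#1] means: not carbon and not hydrogen — any heteroatom.
Check the 12 heavy atoms by environment: 8× C → no; 1× Br → match; 1× O → match; 1× F → match; 1× S → match.
Summing the matching environments: 1 + 1 + 1 + 1 = 4 matching atoms.

4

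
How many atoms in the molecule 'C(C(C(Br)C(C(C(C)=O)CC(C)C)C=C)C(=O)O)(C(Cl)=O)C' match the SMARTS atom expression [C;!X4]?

5

Check the 22 heavy atoms by environment: 11× C (X4) → no; 5× C (X3) → match; 3× O (X1) → no; 1× O (X2) → no; 1× Cl (X1) → no; 1× Br (X1) → no.
That gives 5 matching atoms.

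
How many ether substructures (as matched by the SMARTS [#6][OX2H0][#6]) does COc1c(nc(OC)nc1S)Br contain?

[#6][OX2H0][#6] is the SMARTS for an ether: an aliphatic oxygen bridging two carbons with no H on the oxygen.
The molecule carries 2 separate instances of a methoxy ether (-OCH3) meeting every constraint; each maps to a distinct set of atoms, giving 2 matches.

2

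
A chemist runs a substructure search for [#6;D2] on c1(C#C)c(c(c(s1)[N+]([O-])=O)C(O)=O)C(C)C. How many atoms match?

1

The query [#6;D2] means: any carbon bonded to exactly two heavy atoms.
Check the 16 heavy atoms by environment: 1× s (aromatic, D2) → no; 4× c (aromatic, D3) → no; 1× C (D2) → match; 3× C (D1) → no; 1× N (charge +1, D3) → no; 1× O (charge -1, D1) → no; 3× O (D1) → no; 2× C (D3) → no.
That gives 1 matching atom.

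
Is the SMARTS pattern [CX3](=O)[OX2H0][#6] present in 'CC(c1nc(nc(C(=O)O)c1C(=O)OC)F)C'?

The pattern [CX3](=O)[OX2H0][#6] describes a carbonyl carbon bonded to an oxygen that is itself bonded to carbon (no H on that O) — an ester.
The molecule carries a methyl-ester group (-C(=O)OCH3), whose atoms satisfy every constraint of the query, so the pattern matches.

Yes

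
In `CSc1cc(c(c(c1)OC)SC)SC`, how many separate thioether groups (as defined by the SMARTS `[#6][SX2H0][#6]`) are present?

[#6][SX2H0][#6] is the SMARTS for a thioether: an aliphatic sulfur bridging two carbons with no H on the sulfur.
The molecule carries 3 separate instances of a methylthio ether (-SCH3) meeting every constraint; each maps to a distinct set of atoms, giving 3 matches.

3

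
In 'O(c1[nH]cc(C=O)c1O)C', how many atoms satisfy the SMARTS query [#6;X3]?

5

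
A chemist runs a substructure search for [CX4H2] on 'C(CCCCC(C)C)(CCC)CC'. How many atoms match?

The query [CX4H2] means: sp3 carbon (X4) with exactly two hydrogens.
Check the 13 heavy atoms by environment: 7× C (H2, X4) → match; 2× C (H1, X4) → no; 4× C (H3, X4) → no.
That gives 7 matching atoms.

7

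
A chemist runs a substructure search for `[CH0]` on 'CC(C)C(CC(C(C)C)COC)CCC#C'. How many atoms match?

Check the 16 heavy atoms by environment: 4× C (H2) → no; 5× C (H1) → no; 1× C (H0) → match; 5× C (H3) → no; 1× O (H0) → no.
That gives 1 matching atom.

1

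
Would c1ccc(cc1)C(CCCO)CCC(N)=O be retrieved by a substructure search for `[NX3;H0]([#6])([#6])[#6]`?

No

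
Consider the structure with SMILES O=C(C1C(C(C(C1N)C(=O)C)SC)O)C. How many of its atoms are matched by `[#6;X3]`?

The query [#6;X3] means: any carbon (aromatic or not) with three total connections.
Check the 15 heavy atoms by environment: 8× C (X4) → no; 2× C (X3) → match; 2× O (X1) → no; 1× S (X2) → no; 1× N (X3) → no; 1× O (X2) → no.
That gives 2 matching atoms.

2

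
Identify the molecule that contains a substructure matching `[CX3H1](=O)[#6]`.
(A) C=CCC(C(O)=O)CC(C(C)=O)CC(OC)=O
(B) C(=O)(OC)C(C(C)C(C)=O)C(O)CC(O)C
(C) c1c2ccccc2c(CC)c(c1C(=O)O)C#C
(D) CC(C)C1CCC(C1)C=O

D

[CX3H1](=O)[#6] describes an sp2 carbon with one H, double-bonded to O and single-bonded to carbon (an aldehyde).
(A) has a methyl-ester group (-C(=O)OCH3) but the carbonyl carbon has H0, not H1.
(B) has an acetyl/ketone group (-C(=O)CH3) but the carbonyl carbon has H0 (two carbon neighbours), not H1.
(C) has a carboxylic acid group (-C(=O)OH) but the carbonyl carbon has H0 and is bonded to O, not H1.
(D) contains an aldehyde (-CHO), which satisfies every atom and bond constraint.
So the answer is (D).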